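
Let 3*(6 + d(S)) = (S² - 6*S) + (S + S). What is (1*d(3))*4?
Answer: -28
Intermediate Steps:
d(S) = -6 - 4*S/3 + S²/3 (d(S) = -6 + ((S² - 6*S) + (S + S))/3 = -6 + ((S² - 6*S) + 2*S)/3 = -6 + (S² - 4*S)/3 = -6 + (-4*S/3 + S²/3) = -6 - 4*S/3 + S²/3)
(1*d(3))*4 = (1*(-6 - 4/3*3 + (⅓)*3²))*4 = (1*(-6 - 4 + (⅓)*9))*4 = (1*(-6 - 4 + 3))*4 = (1*(-7))*4 = -7*4 = -28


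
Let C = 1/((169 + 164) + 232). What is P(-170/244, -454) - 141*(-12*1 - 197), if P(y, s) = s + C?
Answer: 16393476/565 ≈ 29015.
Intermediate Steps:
C = 1/565 (C = 1/(333 + 232) = 1/565 ≈ 0.0017699)
P(y, s) = 1/565 + s (P(y, s) = s + 1/565 = 1/565 + s)
P(-170/244, -454) - 141*(-12*1 - 197) = (1/565 - 454) - 141*(-12*1 - 197) = -256509/565 - 141*(-12 - 197) = -256509/565 - 141*(-209) = -256509/565 + 29469 = 16393476/565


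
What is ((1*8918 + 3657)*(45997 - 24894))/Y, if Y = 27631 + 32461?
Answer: 265370225/60092 ≈ 4416.1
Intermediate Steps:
Y = 60092
((1*8918 + 3657)*(45997 - 24894))/Y = ((1*8918 + 3657)*(45997 - 24894))/60092 = ((8918 + 3657)*21103)*(1/60092) = (12575*21103)*(1/60092) = 265370225*(1/60092) = 265370225/60092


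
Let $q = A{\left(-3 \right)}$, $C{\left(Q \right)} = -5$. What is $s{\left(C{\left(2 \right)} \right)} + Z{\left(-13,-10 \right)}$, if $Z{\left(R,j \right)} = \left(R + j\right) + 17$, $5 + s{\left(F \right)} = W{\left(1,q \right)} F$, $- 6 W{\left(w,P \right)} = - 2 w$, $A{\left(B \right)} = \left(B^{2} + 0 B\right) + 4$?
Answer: $- \frac{38}{3} \approx -12.667$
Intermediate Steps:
$A{\left(B \right)} = 4 + B^{2}$ ($A{\left(B \right)} = \left(B^{2} + 0\right) + 4 = B^{2} + 4 = 4 + B^{2}$)
$q = 13$ ($q = 4 + \left(-3\right)^{2} = 4 + 9 = 13$)
$W{\left(w,P \right)} = \frac{w}{3}$ ($W{\left(w,P \right)} = - \frac{\left(-2\right) w}{6} = \frac{w}{3}$)
$s{\left(F \right)} = -5 + \frac{F}{3}$ ($s{\left(F \right)} = -5 + \frac{1}{3} \cdot 1 F = -5 + \frac{F}{3}$)
$Z{\left(R,j \right)} = 17 + R + j$
$s{\left(C{\left(2 \right)} \right)} + Z{\left(-13,-10 \right)} = \left(-5 + \frac{1}{3} \left(-5\right)\right) - 6 = \left(-5 - \frac{5}{3}\right) - 6 = - \frac{20}{3} - 6 = - \frac{38}{3}$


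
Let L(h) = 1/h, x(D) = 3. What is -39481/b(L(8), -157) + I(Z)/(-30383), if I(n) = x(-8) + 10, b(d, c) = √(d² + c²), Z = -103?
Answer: -13/30383 - 24296*√1577537/121349 ≈ -251.47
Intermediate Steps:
b(d, c) = √(c² + d²)
I(n) = 13 (I(n) = 3 + 10 = 13)
-39481/b(L(8), -157) + I(Z)/(-30383) = -39481/√((-157)² + (1/8)²) + 13/(-30383) = -39481/√(24649 + (⅛)²) + 13*(-1/30383) = -39481/√(24649 + 1/64) - 13/30383 = -39481*8*√1577537/1577537 - 13/30383 = -24296*√1577537/121349 - 13/30383 = -13/30383 - 24296*√1577537/121349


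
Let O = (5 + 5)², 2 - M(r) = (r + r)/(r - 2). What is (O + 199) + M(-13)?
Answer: 4489/15 ≈ 299.27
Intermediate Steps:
M(r) = 2 - 2*r/(-2 + r) (M(r) = 2 - (r + r)/(r - 2) = 2 - 2*r/(-2 + r))
O = 100 (O = 10² = 100)
(O + 199) + M(-13) = (100 + 199) - 4/(-2 - 13) = 299 - 4/(-15) = 299 - 4*(-1/15) = 299 + 4/15 = 4489/15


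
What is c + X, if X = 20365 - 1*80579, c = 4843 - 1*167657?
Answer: -223028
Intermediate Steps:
c = -162814 (c = 4843 - 167657 = -162814)
X = -60214 (X = 20365 - 80579 = -60214)
c + X = -162814 - 60214 = -223028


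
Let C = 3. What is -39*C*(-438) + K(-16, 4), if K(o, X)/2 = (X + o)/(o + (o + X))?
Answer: 358728/7 ≈ 51247.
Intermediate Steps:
K(o, X) = 2*(X + o)/(X + 2*o) (K(o, X) = 2*((X + o)/(o + (o + X))) = 2*((X + o)/(o + (X + o))) = 2*((X + o)/(X + 2*o)) = 2*(X + o)/(X + 2*o))
-39*C*(-438) + K(-16, 4) = -39*3*(-438) + 2*(4 - 16)/(4 + 2*(-16)) = -117*(-438) + 2*(-12)/(4 - 32) = 51246 + 2*(-12)/(-28) = 51246 + 2*(-1/28)*(-12) = 51246 + 6/7 = 358728/7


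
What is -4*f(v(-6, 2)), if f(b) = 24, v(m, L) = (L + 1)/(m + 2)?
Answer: -96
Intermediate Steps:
v(m, L) = (1 + L)/(2 + m)
-4*f(v(-6, 2)) = -4*24 = -96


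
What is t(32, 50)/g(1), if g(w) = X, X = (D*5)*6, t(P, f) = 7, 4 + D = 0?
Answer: -7/120 ≈ -0.058333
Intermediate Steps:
D = -4 (D = -4 + 0 = -4)
X = -120 (X = -4*5*6 = -20*6 = -120)
g(w) = -120
t(32, 50)/g(1) = 7/(-120) = 7*(-1/120) = -7/120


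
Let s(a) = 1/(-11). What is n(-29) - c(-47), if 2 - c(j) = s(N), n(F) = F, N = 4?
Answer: -342/11 ≈ -31.091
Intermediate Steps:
s(a) = -1/11
c(j) = 23/11 (c(j) = 2 - 1*(-1/11) = 2 + 1/11 = 23/11)
n(-29) - c(-47) = -29 - 1*23/11 = -29 - 23/11 = -342/11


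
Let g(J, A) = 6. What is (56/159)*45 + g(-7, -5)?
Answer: 1158/53 ≈ 21.849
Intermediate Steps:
(56/159)*45 + g(-7, -5) = (56/159)*45 + 6 = 840/53 + 6 = 1158/53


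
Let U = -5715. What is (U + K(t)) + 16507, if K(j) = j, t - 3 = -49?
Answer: 10746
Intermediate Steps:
t = -46 (t = 3 - 49 = -46)
(U + K(t)) + 16507 = (-5715 - 46) + 16507 = -5761 + 16507 = 10746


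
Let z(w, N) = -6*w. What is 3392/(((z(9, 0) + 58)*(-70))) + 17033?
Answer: 595731/35 ≈ 17021.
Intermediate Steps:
3392/(((z(9, 0) + 58)*(-70))) + 17033 = 3392/(((-6*9 + 58)*(-70))) + 17033 = 3392/(((-54 + 58)*(-70))) + 17033 = 3392/((4*(-70))) + 17033 = 3392/(-280) + 17033 = 3392*(-1/280) + 17033 = -424/35 + 17033 = 595731/35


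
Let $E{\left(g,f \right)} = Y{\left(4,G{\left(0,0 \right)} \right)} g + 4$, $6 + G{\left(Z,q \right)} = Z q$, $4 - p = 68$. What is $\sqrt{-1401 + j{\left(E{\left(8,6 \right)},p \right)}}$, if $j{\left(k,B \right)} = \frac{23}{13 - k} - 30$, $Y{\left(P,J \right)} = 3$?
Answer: $\frac{4 i \sqrt{20145}}{15} \approx 37.849 i$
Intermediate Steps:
$p = -64$ ($p = 4 - 68 = -64$)
$G{\left(Z,q \right)} = -6 + Z q$
$E{\left(g,f \right)} = 4 + 3 g$ ($E{\left(g,f \right)} = 3 g + 4 = 4 + 3 g$)
$j{\left(k,B \right)} = -30 + \frac{23}{13 - k}$
$\sqrt{-1401 + j{\left(E{\left(8,6 \right)},p \right)}} = \sqrt{-1401 + \frac{367 - 30 \left(4 + 3 \cdot 8\right)}{-13 + \left(4 + 3 \cdot 8\right)}} = \sqrt{-1401 + \frac{367 - 30 \left(4 + 24\right)}{-13 + \left(4 + 24\right)}} = \sqrt{-1401 + \frac{367 - 840}{-13 + 28}} = \sqrt{-1401 + \frac{367 - 840}{15}} = \sqrt{-1401 + \frac{1}{15} \left(-473\right)} = \sqrt{-1401 - \frac{473}{15}} = \sqrt{- \frac{21488}{15}} = \frac{4 i \sqrt{20145}}{15}$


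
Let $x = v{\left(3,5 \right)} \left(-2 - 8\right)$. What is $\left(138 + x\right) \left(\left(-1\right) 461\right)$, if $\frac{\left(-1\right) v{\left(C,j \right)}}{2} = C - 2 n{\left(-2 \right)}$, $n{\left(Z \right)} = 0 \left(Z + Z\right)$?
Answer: $-91278$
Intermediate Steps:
$n{\left(Z \right)} = 0$ ($n{\left(Z \right)} = 0 \cdot 2 Z = 0$)
$v{\left(C,j \right)} = - 2 C$ ($v{\left(C,j \right)} = - 2 \left(C - 0\right) = - 2 \left(C + 0\right) = - 2 C$)
$x = 60$ ($x = \left(-2\right) 3 \left(-2 - 8\right) = \left(-6\right) \left(-10\right) = 60$)
$\left(138 + x\right) \left(\left(-1\right) 461\right) = \left(138 + 60\right) \left(\left(-1\right) 461\right) = 198 \left(-461\right) = -91278$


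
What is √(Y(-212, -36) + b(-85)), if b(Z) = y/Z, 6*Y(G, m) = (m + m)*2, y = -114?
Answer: 3*I*√18190/85 ≈ 4.7601*I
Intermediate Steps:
Y(G, m) = 2*m/3 (Y(G, m) = ((m + m)*2)/6 = ((2*m)*2)/6 = (4*m)/6 = 2*m/3)
b(Z) = -114/Z
√(Y(-212, -36) + b(-85)) = √((⅔)*(-36) - 114/(-85)) = √(-24 - 114*(-1/85)) = √(-24 + 114/85) = √(-1926/85) = 3*I*√18190/85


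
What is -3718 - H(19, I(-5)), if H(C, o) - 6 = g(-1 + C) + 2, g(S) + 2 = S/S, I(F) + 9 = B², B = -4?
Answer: -3725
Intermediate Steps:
I(F) = 7 (I(F) = -9 + (-4)² = -9 + 16 = 7)
g(S) = -1 (g(S) = -2 + S/S = -2 + 1 = -1)
H(C, o) = 7 (H(C, o) = 6 + (-1 + 2) = 6 + 1 = 7)
-3718 - H(19, I(-5)) = -3718 - 1*7 = -3718 - 7 = -3725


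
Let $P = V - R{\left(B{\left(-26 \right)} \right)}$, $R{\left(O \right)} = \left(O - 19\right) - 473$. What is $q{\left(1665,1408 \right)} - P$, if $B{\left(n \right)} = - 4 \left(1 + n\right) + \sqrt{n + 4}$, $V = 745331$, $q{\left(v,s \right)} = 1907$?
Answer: $-743816 + i \sqrt{22} \approx -7.4382 \cdot 10^{5} + 4.6904 i$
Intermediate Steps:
$B{\left(n \right)} = -4 + \sqrt{4 + n} - 4 n$ ($B{\left(n \right)} = \left(-4 - 4 n\right) + \sqrt{4 + n} = -4 + \sqrt{4 + n} - 4 n$)
$R{\left(O \right)} = -492 + O$ ($R{\left(O \right)} = \left(-19 + O\right) - 473 = -492 + O$)
$P = 745723 - i \sqrt{22}$ ($P = 745331 - \left(-492 - \left(-100 - \sqrt{4 - 26}\right)\right) = 745331 - \left(-492 + \left(-4 + \sqrt{-22} + 104\right)\right) = 745331 - \left(-492 + \left(-4 + i \sqrt{22} + 104\right)\right) = 745331 - \left(-492 + \left(100 + i \sqrt{22}\right)\right) = 745331 - \left(-392 + i \sqrt{22}\right) = 745331 + \left(392 - i \sqrt{22}\right) = 745723 - i \sqrt{22} \approx 7.4572 \cdot 10^{5} - 4.6904 i$)
$q{\left(1665,1408 \right)} - P = 1907 - \left(745723 - i \sqrt{22}\right) = -743816 + i \sqrt{22}$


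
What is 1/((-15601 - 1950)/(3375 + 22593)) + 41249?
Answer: 723935231/17551 ≈ 41248.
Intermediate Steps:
1/((-15601 - 1950)/(3375 + 22593)) + 41249 = 1/(-17551/25968) + 41249 = -25968/17551 + 41249 = 723935231/17551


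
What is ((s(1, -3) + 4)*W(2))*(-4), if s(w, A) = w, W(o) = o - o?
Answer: 0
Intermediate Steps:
W(o) = 0
((s(1, -3) + 4)*W(2))*(-4) = ((1 + 4)*0)*(-4) = (5*0)*(-4) = 0*(-4) = 0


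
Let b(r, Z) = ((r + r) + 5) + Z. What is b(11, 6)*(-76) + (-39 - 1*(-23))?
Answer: -2524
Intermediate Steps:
b(r, Z) = 5 + Z + 2*r (b(r, Z) = (2*r + 5) + Z = (5 + 2*r) + Z = 5 + Z + 2*r)
b(11, 6)*(-76) + (-39 - 1*(-23)) = (5 + 6 + 2*11)*(-76) + (-39 - 1*(-23)) = (5 + 6 + 22)*(-76) + (-39 + 23) = 33*(-76) - 16 = -2508 - 16 = -2524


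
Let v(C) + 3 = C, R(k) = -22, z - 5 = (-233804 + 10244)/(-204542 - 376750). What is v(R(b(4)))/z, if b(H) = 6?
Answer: -80735/17389 ≈ -4.6429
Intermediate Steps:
z = 86945/16147 (z = 5 + (-233804 + 10244)/(-204542 - 376750) = 5 - 223560/(-581292) = 5 - 223560*(-1/581292) = 5 + 6210/16147 = 86945/16147 ≈ 5.3846)
v(C) = -3 + C
v(R(b(4)))/z = (-3 - 22)/(86945/16147) = -25*16147/86945 = -80735/17389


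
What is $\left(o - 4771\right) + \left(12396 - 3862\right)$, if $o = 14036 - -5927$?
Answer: $23726$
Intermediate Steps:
$o = 19963$ ($o = 14036 + 5927 = 19963$)
$\left(o - 4771\right) + \left(12396 - 3862\right) = \left(19963 - 4771\right) + \left(12396 - 3862\right) = 15192 + \left(12396 - 3862\right) = 15192 + 8534 = 23726$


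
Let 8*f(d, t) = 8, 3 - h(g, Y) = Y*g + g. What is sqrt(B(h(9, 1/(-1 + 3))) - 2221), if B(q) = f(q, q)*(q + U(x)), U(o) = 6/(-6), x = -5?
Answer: I*sqrt(8930)/2 ≈ 47.249*I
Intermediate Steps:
U(o) = -1 (U(o) = 6*(-1/6) = -1)
h(g, Y) = 3 - g - Y*g (h(g, Y) = 3 - (Y*g + g) = 3 - (g + Y*g) = 3 + (-g - Y*g) = 3 - g - Y*g)
f(d, t) = 1 (f(d, t) = (1/8)*8 = 1)
B(q) = -1 + q (B(q) = 1*(q - 1) = 1*(-1 + q) = -1 + q)
sqrt(B(h(9, 1/(-1 + 3))) - 2221) = sqrt((-1 + (3 - 1*9 - 1*9/(-1 + 3))) - 2221) = sqrt((-1 + (3 - 9 - 1*9/2)) - 2221) = sqrt((-1 + (3 - 9 - 1*1/2*9)) - 2221) = sqrt((-1 + (3 - 9 - 9/2)) - 2221) = sqrt((-1 - 21/2) - 2221) = sqrt(-23/2 - 2221) = sqrt(-4465/2) = I*sqrt(8930)/2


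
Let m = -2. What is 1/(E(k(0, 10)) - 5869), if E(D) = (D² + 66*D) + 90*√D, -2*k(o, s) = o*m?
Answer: -1/5869 ≈ -0.00017039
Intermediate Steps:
k(o, s) = o (k(o, s) = -o*(-2)/2 = -(-1)*o = o)
E(D) = D² + 66*D + 90*√D
1/(E(k(0, 10)) - 5869) = 1/((0² + 66*0 + 90*√0) - 5869) = 1/((0 + 0 + 90*0) - 5869) = 1/((0 + 0 + 0) - 5869) = 1/(0 - 5869) = 1/(-5869) = -1/5869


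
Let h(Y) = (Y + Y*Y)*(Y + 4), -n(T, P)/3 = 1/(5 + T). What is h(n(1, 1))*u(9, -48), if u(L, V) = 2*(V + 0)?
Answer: 84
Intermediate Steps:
n(T, P) = -3/(5 + T)
h(Y) = (4 + Y)*(Y + Y²) (h(Y) = (Y + Y²)*(4 + Y) = (4 + Y)*(Y + Y²))
u(L, V) = 2*V
h(n(1, 1))*u(9, -48) = ((-3/(5 + 1))*(4 + (-3/(5 + 1))² + 5*(-3/(5 + 1))))*(2*(-48)) = ((-3/6)*(4 + (-3/6)² + 5*(-3/6)))*(-96) = ((-3*⅙)*(4 + (-3*⅙)² + 5*(-3*⅙)))*(-96) = -(4 + (-½)² + 5*(-½))/2*(-96) = -(4 + ¼ - 5/2)/2*(-96) = -½*7/4*(-96) = -7/8*(-96) = 84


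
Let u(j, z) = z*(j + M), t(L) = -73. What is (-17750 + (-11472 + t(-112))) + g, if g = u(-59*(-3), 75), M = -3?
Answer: -16245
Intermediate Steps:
u(j, z) = z*(-3 + j) (u(j, z) = z*(j - 3) = z*(-3 + j))
g = 13050 (g = 75*(-3 - 59*(-3)) = 75*(-3 + 177) = 75*174 = 13050)
(-17750 + (-11472 + t(-112))) + g = (-17750 + (-11472 - 73)) + 13050 = (-17750 - 11545) + 13050 = -29295 + 13050 = -16245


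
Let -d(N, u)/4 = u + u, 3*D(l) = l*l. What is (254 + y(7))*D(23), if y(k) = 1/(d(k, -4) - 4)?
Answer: 1254259/28 ≈ 44795.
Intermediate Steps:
D(l) = l**2/3 (D(l) = (l*l)/3 = l**2/3)
d(N, u) = -8*u (d(N, u) = -4*(u + u) = -8*u)
y(k) = 1/28 (y(k) = 1/(-8*(-4) - 4) = 1/(32 - 4) = 1/28)
(254 + y(7))*D(23) = (254 + 1/28)*((1/3)*23**2) = 7113*((1/3)*529)/28 = (7113/28)*(529/3) = 1254259/28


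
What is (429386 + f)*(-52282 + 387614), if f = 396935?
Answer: 277091873572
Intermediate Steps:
(429386 + f)*(-52282 + 387614) = (429386 + 396935)*(-52282 + 387614) = 826321*335332 = 277091873572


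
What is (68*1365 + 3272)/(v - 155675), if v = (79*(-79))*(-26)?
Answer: 96092/6591 ≈ 14.579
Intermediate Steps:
v = 162266 (v = -6241*(-26) = 162266)
(68*1365 + 3272)/(v - 155675) = (68*1365 + 3272)/(162266 - 155675) = (92820 + 3272)/6591 = 96092*(1/6591) = 96092/6591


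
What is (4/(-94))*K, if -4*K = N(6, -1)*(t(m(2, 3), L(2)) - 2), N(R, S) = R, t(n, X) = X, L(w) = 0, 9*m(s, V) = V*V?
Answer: -6/47 ≈ -0.12766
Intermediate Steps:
m(s, V) = V²/9 (m(s, V) = (V*V)/9 = V²/9)
K = 3 (K = -3*(0 - 2)/2 = -3*(-2)/2 = -¼*(-12) = 3)
(4/(-94))*K = (4/(-94))*3 = (4*(-1/94))*3 = -2/47*3 = -6/47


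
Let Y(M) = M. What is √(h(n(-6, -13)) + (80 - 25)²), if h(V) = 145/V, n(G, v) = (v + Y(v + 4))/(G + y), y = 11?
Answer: 5*√57926/22 ≈ 54.700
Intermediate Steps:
n(G, v) = (4 + 2*v)/(11 + G) (n(G, v) = (v + (v + 4))/(G + 11) = (v + (4 + v))/(11 + G) = (4 + 2*v)/(11 + G))
√(h(n(-6, -13)) + (80 - 25)²) = √(145/((2*(2 - 13)/(11 - 6))) + (80 - 25)²) = √(145/((2*(-11)/5)) + 55²) = √(145/((2*(⅕)*(-11))) + 3025) = √(145/(-22/5) + 3025) = √(145*(-5/22) + 3025) = √(-725/22 + 3025) = √(65825/22) = 5*√57926/22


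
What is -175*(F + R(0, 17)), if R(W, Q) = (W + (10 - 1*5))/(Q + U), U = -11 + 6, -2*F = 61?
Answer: 63175/12 ≈ 5264.6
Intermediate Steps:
F = -61/2 (F = -½*61 = -61/2 ≈ -30.500)
U = -5
R(W, Q) = (5 + W)/(-5 + Q) (R(W, Q) = (W + (10 - 1*5))/(Q - 5) = (W + (10 - 5))/(-5 + Q) = (W + 5)/(-5 + Q) = (5 + W)/(-5 + Q))
-175*(F + R(0, 17)) = -175*(-61/2 + (5 + 0)/(-5 + 17)) = -175*(-61/2 + 5/12) = -175*(-361/12) = 63175/12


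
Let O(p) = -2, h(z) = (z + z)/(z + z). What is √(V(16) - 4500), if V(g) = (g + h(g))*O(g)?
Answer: I*√4534 ≈ 67.335*I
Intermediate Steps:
h(z) = 1 (h(z) = (2*z)/((2*z)) = (2*z)*(1/(2*z)) = 1)
V(g) = -2 - 2*g (V(g) = (g + 1)*(-2) = (1 + g)*(-2) = -2 - 2*g)
√(V(16) - 4500) = √((-2 - 2*16) - 4500) = √((-2 - 32) - 4500) = √(-34 - 4500) = √(-4534) = I*√4534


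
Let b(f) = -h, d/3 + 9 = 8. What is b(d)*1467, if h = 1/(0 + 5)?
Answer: -1467/5 ≈ -293.40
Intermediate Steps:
d = -3 (d = -27 + 3*8 = -27 + 24 = -3)
h = ⅕ (h = 1/5 = ⅕ ≈ 0.20000)
b(f) = -⅕ (b(f) = -1*⅕ = -⅕)
b(d)*1467 = -⅕*1467 = -1467/5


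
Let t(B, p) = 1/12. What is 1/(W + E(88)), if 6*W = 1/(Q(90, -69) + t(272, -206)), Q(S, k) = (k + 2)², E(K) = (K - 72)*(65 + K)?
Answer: 53869/131871314 ≈ 0.00040850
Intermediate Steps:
t(B, p) = 1/12
E(K) = (-72 + K)*(65 + K)
Q(S, k) = (2 + k)²
W = 2/53869 (W = 1/(6*((2 - 69)² + 1/12)) = 1/(6*((-67)² + 1/12)) = 1/(6*(4489 + 1/12)) = 1/(6*(53869/12)) = (⅙)*(12/53869) = 2/53869 ≈ 3.7127e-5)
1/(W + E(88)) = 1/(2/53869 + (-4680 + 88² - 7*88)) = 1/(2/53869 + (-4680 + 7744 - 616)) = 1/(2/53869 + 2448) = 1/(131871314/53869) = 53869/131871314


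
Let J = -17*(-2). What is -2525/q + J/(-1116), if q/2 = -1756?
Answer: 674623/979848 ≈ 0.68850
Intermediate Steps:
J = 34
q = -3512 (q = 2*(-1756) = -3512)
-2525/q + J/(-1116) = -2525/(-3512) + 34/(-1116) = -2525*(-1/3512) + 34*(-1/1116) = 2525/3512 - 17/558 = 674623/979848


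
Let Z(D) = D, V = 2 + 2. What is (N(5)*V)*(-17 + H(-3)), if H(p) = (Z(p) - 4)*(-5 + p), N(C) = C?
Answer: 780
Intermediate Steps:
V = 4
H(p) = (-5 + p)*(-4 + p) (H(p) = (p - 4)*(-5 + p) = (-4 + p)*(-5 + p) = (-5 + p)*(-4 + p))
(N(5)*V)*(-17 + H(-3)) = (5*4)*(-17 + (20 + (-3)**2 - 9*(-3))) = 20*(-17 + (20 + 9 + 27)) = 20*(-17 + 56) = 20*39 = 780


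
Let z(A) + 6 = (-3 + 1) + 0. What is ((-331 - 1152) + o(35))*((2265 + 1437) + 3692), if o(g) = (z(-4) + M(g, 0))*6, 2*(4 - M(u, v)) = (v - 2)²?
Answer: -11231486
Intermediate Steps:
M(u, v) = 4 - (-2 + v)²/2 (M(u, v) = 4 - (v - 2)²/2 = 4 - (-2 + v)²/2)
z(A) = -8 (z(A) = -6 + ((-3 + 1) + 0) = -6 + (-2 + 0) = -6 - 2 = -8)
o(g) = -36 (o(g) = (-8 + (4 - (-2 + 0)²/2))*6 = (-8 + (4 - ½*(-2)²))*6 = (-8 + (4 - ½*4))*6 = (-8 + (4 - 2))*6 = (-8 + 2)*6 = -6*6 = -36)
((-331 - 1152) + o(35))*((2265 + 1437) + 3692) = ((-331 - 1152) - 36)*((2265 + 1437) + 3692) = (-1483 - 36)*(3702 + 3692) = -1519*7394 = -11231486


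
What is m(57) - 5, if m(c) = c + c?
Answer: 109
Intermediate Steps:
m(c) = 2*c
m(57) - 5 = 2*57 - 5 = 114 - 5 = 109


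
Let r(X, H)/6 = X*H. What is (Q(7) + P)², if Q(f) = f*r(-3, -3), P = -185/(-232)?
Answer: 7723070161/53824 ≈ 1.4349e+5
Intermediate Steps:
P = 185/232 (P = -185*(-1/232) = 185/232 ≈ 0.79741)
r(X, H) = 6*H*X (r(X, H) = 6*(X*H) = 6*(H*X) = 6*H*X)
Q(f) = 54*f (Q(f) = f*(6*(-3)*(-3)) = f*54 = 54*f)
(Q(7) + P)² = (54*7 + 185/232)² = (378 + 185/232)² = (87881/232)² = 7723070161/53824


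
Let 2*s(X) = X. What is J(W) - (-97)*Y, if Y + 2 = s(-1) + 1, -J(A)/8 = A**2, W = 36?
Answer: -21027/2 ≈ -10514.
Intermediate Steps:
J(A) = -8*A**2
s(X) = X/2
Y = -3/2 (Y = -2 + ((1/2)*(-1) + 1) = -2 + (-1/2 + 1) = -2 + 1/2 = -3/2 ≈ -1.5000)
J(W) - (-97)*Y = -8*36**2 - (-97)*(-3)/2 = -8*1296 - 1*291/2 = -10368 - 291/2 = -21027/2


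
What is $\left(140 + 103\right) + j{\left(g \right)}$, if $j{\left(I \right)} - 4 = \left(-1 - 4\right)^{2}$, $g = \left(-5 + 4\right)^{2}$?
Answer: $272$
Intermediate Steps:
$g = 1$ ($g = \left(-1\right)^{2} = 1$)
$j{\left(I \right)} = 29$ ($j{\left(I \right)} = 4 + \left(-1 - 4\right)^{2} = 4 + \left(-5\right)^{2} = 4 + 25 = 29$)
$\left(140 + 103\right) + j{\left(g \right)} = \left(140 + 103\right) + 29 = 243 + 29 = 272$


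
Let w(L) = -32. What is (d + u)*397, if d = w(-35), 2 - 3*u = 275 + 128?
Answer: -197309/3 ≈ -65770.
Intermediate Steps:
u = -401/3 (u = ⅔ - (275 + 128)/3 = ⅔ - ⅓*403 = ⅔ - 403/3 = -401/3 ≈ -133.67)
d = -32
(d + u)*397 = (-32 - 401/3)*397 = -497/3*397 = -197309/3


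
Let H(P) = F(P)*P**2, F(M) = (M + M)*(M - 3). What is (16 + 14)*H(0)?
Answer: 0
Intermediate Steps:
F(M) = 2*M*(-3 + M) (F(M) = (2*M)*(-3 + M) = 2*M*(-3 + M))
H(P) = 2*P**3*(-3 + P) (H(P) = (2*P*(-3 + P))*P**2 = 2*P**3*(-3 + P))
(16 + 14)*H(0) = (16 + 14)*(2*0**3*(-3 + 0)) = 30*(2*0*(-3)) = 30*0 = 0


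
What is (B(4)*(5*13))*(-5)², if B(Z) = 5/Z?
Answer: 8125/4 ≈ 2031.3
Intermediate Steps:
(B(4)*(5*13))*(-5)² = ((5/4)*(5*13))*(-5)² = ((5*(¼))*65)*25 = ((5/4)*65)*25 = (325/4)*25 = 8125/4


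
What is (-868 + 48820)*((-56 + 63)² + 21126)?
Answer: 1015383600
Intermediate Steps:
(-868 + 48820)*((-56 + 63)² + 21126) = 47952*(7² + 21126) = 47952*(49 + 21126) = 47952*21175 = 1015383600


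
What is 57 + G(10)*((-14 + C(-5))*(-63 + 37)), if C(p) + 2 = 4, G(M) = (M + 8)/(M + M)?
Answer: 1689/5 ≈ 337.80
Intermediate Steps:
G(M) = (8 + M)/(2*M) (G(M) = (8 + M)/((2*M)) = (8 + M)*(1/(2*M)) = (8 + M)/(2*M))
C(p) = 2 (C(p) = -2 + 4 = 2)
57 + G(10)*((-14 + C(-5))*(-63 + 37)) = 57 + ((1/2)*(8 + 10)/10)*((-14 + 2)*(-63 + 37)) = 57 + ((1/2)*(1/10)*18)*(-12*(-26)) = 57 + (9/10)*312 = 57 + 1404/5 = 1689/5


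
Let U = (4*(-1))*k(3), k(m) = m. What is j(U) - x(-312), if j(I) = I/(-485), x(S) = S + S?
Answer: 302652/485 ≈ 624.02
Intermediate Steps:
x(S) = 2*S
U = -12 (U = (4*(-1))*3 = -4*3 = -12)
j(I) = -I/485 (j(I) = I*(-1/485) = -I/485)
j(U) - x(-312) = -1/485*(-12) - 2*(-312) = 12/485 - 1*(-624) = 12/485 + 624 = 302652/485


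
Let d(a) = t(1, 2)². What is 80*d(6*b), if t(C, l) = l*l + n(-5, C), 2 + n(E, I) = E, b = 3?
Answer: 720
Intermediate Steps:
n(E, I) = -2 + E
t(C, l) = -7 + l² (t(C, l) = l*l + (-2 - 5) = l² - 7 = -7 + l²)
d(a) = 9 (d(a) = (-7 + 2²)² = (-7 + 4)² = (-3)² = 9)
80*d(6*b) = 80*9 = 720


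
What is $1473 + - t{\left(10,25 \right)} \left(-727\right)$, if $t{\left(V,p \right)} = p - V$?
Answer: $12378$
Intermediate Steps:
$1473 + - t{\left(10,25 \right)} \left(-727\right) = 1473 + - (25 - 10) \left(-727\right) = 1473 + \left(-1\right) 15 \left(-727\right) = 1473 - -10905 = 1473 + 10905 = 12378$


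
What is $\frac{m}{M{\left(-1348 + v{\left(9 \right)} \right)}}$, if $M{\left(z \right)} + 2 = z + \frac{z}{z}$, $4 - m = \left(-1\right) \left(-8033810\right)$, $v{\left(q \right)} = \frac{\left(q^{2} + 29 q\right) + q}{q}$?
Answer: $\frac{4016903}{655} \approx 6132.7$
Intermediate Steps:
$v{\left(q \right)} = \frac{q^{2} + 30 q}{q}$
$m = -8033806$ ($m = 4 - \left(-1\right) \left(-8033810\right) = 4 - 8033810 = -8033806$)
$M{\left(z \right)} = -1 + z$ ($M{\left(z \right)} = -2 + \left(z + \frac{z}{z}\right) = -2 + \left(z + 1\right) = -2 + \left(1 + z\right) = -1 + z$)
$\frac{m}{M{\left(-1348 + v{\left(9 \right)} \right)}} = - \frac{8033806}{-1 + \left(-1348 + \left(30 + 9\right)\right)} = - \frac{8033806}{-1 + \left(-1348 + 39\right)} = - \frac{8033806}{-1 - 1309} = - \frac{8033806}{-1310} = \left(-8033806\right) \left(- \frac{1}{1310}\right) = \frac{4016903}{655}$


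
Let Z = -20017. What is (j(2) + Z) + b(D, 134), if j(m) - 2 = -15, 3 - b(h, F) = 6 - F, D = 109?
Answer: -19899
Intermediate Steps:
b(h, F) = -3 + F (b(h, F) = 3 - (6 - F) = 3 + (-6 + F) = -3 + F)
j(m) = -13 (j(m) = 2 - 15 = -13)
(j(2) + Z) + b(D, 134) = (-13 - 20017) + (-3 + 134) = -20030 + 131 = -19899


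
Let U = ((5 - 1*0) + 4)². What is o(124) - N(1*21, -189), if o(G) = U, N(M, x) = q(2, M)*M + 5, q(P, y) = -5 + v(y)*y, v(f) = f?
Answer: -9080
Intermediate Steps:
q(P, y) = -5 + y² (q(P, y) = -5 + y*y = -5 + y²)
N(M, x) = 5 + M*(-5 + M²) (N(M, x) = (-5 + M²)*M + 5 = M*(-5 + M²) + 5 = 5 + M*(-5 + M²))
U = 81 (U = ((5 + 0) + 4)² = (5 + 4)² = 9² = 81)
o(G) = 81
o(124) - N(1*21, -189) = 81 - (5 + (1*21)*(-5 + (1*21)²)) = 81 - (5 + 21*(-5 + 21²)) = 81 - (5 + 21*(-5 + 441)) = 81 - (5 + 21*436) = 81 - (5 + 9156) = 81 - 1*9161 = 81 - 9161 = -9080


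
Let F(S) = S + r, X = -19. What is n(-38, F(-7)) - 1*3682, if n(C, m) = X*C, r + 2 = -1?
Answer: -2960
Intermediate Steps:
r = -3 (r = -2 - 1 = -3)
F(S) = -3 + S (F(S) = S - 3 = -3 + S)
n(C, m) = -19*C
n(-38, F(-7)) - 1*3682 = -19*(-38) - 1*3682 = 722 - 3682 = -2960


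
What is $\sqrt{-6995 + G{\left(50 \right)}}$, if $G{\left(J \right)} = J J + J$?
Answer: $i \sqrt{4445} \approx 66.671 i$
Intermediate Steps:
$G{\left(J \right)} = J + J^{2}$ ($G{\left(J \right)} = J^{2} + J = J + J^{2}$)
$\sqrt{-6995 + G{\left(50 \right)}} = \sqrt{-6995 + 50 \left(1 + 50\right)} = \sqrt{-6995 + 50 \cdot 51} = \sqrt{-6995 + 2550} = \sqrt{-4445} = i \sqrt{4445}$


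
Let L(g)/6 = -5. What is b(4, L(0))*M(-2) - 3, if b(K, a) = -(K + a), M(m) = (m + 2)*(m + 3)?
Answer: -3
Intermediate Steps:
M(m) = (2 + m)*(3 + m)
L(g) = -30 (L(g) = 6*(-5) = -30)
b(K, a) = -K - a
b(4, L(0))*M(-2) - 3 = (-1*4 - 1*(-30))*(6 + (-2)² + 5*(-2)) - 3 = (-4 + 30)*(6 + 4 - 10) - 3 = 26*0 - 3 = 0 - 3 = -3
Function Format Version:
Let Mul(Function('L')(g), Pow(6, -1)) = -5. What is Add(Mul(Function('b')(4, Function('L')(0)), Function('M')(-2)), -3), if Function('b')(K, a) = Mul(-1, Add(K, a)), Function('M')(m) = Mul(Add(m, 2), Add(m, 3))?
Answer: -3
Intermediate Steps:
Function('M')(m) = Mul(Add(2, m), Add(3, m))
Function('L')(g) = -30 (Function('L')(g) = Mul(6, -5) = -30)
Function('b')(K, a) = Add(Mul(-1, K), Mul(-1, a))
Add(Mul(Function('b')(4, Function('L')(0)), Function('M')(-2)), -3) = Add(Mul(Add(Mul(-1, 4), Mul(-1, -30)), Add(6, Pow(-2, 2), Mul(5, -2))), -3) = Add(Mul(Add(-4, 30), Add(6, 4, -10)), -3) = Add(Mul(26, 0), -3) = Add(0, -3) = -3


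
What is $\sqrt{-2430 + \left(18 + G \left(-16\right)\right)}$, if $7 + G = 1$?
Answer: $2 i \sqrt{579} \approx 48.125 i$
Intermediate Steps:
$G = -6$ ($G = -7 + 1 = -6$)
$\sqrt{-2430 + \left(18 + G \left(-16\right)\right)} = \sqrt{-2430 + \left(18 - -96\right)} = \sqrt{-2430 + \left(18 + 96\right)} = \sqrt{-2430 + 114} = \sqrt{-2316} = 2 i \sqrt{579}$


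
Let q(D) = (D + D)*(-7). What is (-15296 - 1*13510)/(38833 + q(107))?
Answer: -9602/12445 ≈ -0.77155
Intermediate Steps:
q(D) = -14*D (q(D) = (2*D)*(-7) = -14*D)
(-15296 - 1*13510)/(38833 + q(107)) = (-15296 - 1*13510)/(38833 - 14*107) = (-15296 - 13510)/(38833 - 1498) = -28806/37335 = -28806*1/37335 = -9602/12445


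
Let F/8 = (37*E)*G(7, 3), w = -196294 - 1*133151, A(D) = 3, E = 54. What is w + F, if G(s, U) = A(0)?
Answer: -281493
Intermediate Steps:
G(s, U) = 3
w = -329445 (w = -196294 - 133151 = -329445)
F = 47952 (F = 8*((37*54)*3) = 8*(1998*3) = 8*5994 = 47952)
w + F = -329445 + 47952 = -281493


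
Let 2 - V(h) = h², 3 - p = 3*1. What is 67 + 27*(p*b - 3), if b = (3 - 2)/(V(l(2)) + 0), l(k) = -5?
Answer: -14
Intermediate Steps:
p = 0 (p = 3 - 3 = 0)
V(h) = 2 - h²
b = -1/23 (b = (3 - 2)/((2 - 1*(-5)²) + 0) = 1/((2 - 1*25) + 0) = 1/((2 - 25) + 0) = 1/(-23 + 0) = 1/(-23) = 1*(-1/23) = -1/23 ≈ -0.043478)
67 + 27*(p*b - 3) = 67 + 27*(0*(-1/23) - 3) = 67 + 27*(0 - 3) = 67 + 27*(-3) = 67 - 81 = -14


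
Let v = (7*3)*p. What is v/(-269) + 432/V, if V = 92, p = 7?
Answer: 25671/6187 ≈ 4.1492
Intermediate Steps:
v = 147 (v = (7*3)*7 = 21*7 = 147)
v/(-269) + 432/V = 147/(-269) + 432/92 = 147*(-1/269) + 432*(1/92) = -147/269 + 108/23 = 25671/6187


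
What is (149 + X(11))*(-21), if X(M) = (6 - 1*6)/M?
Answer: -3129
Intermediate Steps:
X(M) = 0 (X(M) = (6 - 6)/M = 0/M = 0)
(149 + X(11))*(-21) = (149 + 0)*(-21) = 149*(-21) = -3129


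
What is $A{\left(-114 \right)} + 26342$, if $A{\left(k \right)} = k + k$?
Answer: $26114$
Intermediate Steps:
$A{\left(k \right)} = 2 k$
$A{\left(-114 \right)} + 26342 = 2 \left(-114\right) + 26342 = -228 + 26342 = 26114$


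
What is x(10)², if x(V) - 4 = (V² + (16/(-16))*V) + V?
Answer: 10816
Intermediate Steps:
x(V) = 4 + V² (x(V) = 4 + ((V² + (16/(-16))*V) + V) = 4 + ((V² + (16*(-1/16))*V) + V) = 4 + ((V² - V) + V) = 4 + V²)
x(10)² = (4 + 10²)² = (4 + 100)² = 104² = 10816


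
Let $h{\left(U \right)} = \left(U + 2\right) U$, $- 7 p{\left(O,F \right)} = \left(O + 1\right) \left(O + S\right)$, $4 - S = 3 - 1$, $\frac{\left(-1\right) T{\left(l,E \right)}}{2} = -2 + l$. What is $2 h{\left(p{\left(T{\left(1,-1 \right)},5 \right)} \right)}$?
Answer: $- \frac{48}{49} \approx -0.97959$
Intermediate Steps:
$T{\left(l,E \right)} = 4 - 2 l$ ($T{\left(l,E \right)} = - 2 \left(-2 + l\right) = 4 - 2 l$)
$S = 2$ ($S = 4 - \left(3 - 1\right) = 4 - 2 = 2$)
$p{\left(O,F \right)} = - \frac{\left(1 + O\right) \left(2 + O\right)}{7}$ ($p{\left(O,F \right)} = - \frac{\left(O + 1\right) \left(O + 2\right)}{7} = - \frac{\left(1 + O\right) \left(2 + O\right)}{7}$)
$h{\left(U \right)} = U \left(2 + U\right)$ ($h{\left(U \right)} = \left(2 + U\right) U = U \left(2 + U\right)$)
$2 h{\left(p{\left(T{\left(1,-1 \right)},5 \right)} \right)} = 2 \left(- \frac{2}{7} - \frac{3 \left(4 - 2\right)}{7} - \frac{\left(4 - 2\right)^{2}}{7}\right) \left(2 - \left(\frac{2}{7} + \frac{\left(4 - 2\right)^{2}}{7} + \frac{3 \left(4 - 2\right)}{7}\right)\right) = 2 \left(- \frac{2}{7} - \frac{6}{7} - \frac{2^{2}}{7}\right) \left(2 - \left(\frac{8}{7} + \frac{4}{7}\right)\right) = 2 \left(- \frac{2}{7} - \frac{6}{7} - \frac{4}{7}\right) \left(2 - \frac{12}{7}\right) = 2 \left(- \frac{12 \left(2 - \frac{12}{7}\right)}{7}\right) = 2 \left(\left(- \frac{12}{7}\right) \frac{2}{7}\right) = 2 \left(- \frac{24}{49}\right) = - \frac{48}{49}$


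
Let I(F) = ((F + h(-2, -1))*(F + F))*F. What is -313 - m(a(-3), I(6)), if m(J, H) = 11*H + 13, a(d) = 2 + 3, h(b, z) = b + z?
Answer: -2702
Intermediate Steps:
a(d) = 5
I(F) = 2*F**2*(-3 + F) (I(F) = ((F + (-2 - 1))*(F + F))*F = ((F - 3)*(2*F))*F = ((-3 + F)*(2*F))*F = (2*F*(-3 + F))*F = 2*F**2*(-3 + F))
m(J, H) = 13 + 11*H
-313 - m(a(-3), I(6)) = -313 - (13 + 11*(2*6**2*(-3 + 6))) = -313 - (13 + 11*(2*36*3)) = -313 - (13 + 11*216) = -313 - (13 + 2376) = -313 - 1*2389 = -313 - 2389 = -2702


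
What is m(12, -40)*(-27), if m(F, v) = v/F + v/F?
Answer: 180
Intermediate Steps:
m(F, v) = 2*v/F
m(12, -40)*(-27) = (2*(-40)/12)*(-27) = (2*(-40)*(1/12))*(-27) = -20/3*(-27) = 180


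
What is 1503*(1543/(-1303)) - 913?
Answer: -3508768/1303 ≈ -2692.8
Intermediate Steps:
1503*(1543/(-1303)) - 913 = 1503*(1543*(-1/1303)) - 913 = 1503*(-1543/1303) - 913 = -2319129/1303 - 913 = -3508768/1303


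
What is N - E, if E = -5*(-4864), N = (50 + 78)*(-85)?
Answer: -35200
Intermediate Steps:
N = -10880 (N = 128*(-85) = -10880)
E = 24320
N - E = -10880 - 1*24320 = -10880 - 24320 = -35200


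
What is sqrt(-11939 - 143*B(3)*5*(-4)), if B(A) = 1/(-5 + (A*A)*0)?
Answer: I*sqrt(12511) ≈ 111.85*I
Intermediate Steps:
B(A) = -1/5 (B(A) = 1/(-5 + A**2*0) = 1/(-5 + 0) = 1/(-5) = -1/5)
sqrt(-11939 - 143*B(3)*5*(-4)) = sqrt(-11939 - (-143)*5*(-4)/5) = sqrt(-11939 - (-143)*(-20)/5) = sqrt(-11939 - 143*4) = sqrt(-11939 - 572) = sqrt(-12511) = I*sqrt(12511)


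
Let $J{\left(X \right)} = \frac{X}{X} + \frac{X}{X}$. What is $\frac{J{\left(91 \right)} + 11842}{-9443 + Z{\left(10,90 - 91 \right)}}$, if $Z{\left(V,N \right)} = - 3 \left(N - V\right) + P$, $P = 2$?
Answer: $- \frac{141}{112} \approx -1.2589$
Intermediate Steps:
$J{\left(X \right)} = 2$ ($J{\left(X \right)} = 1 + 1 = 2$)
$Z{\left(V,N \right)} = 2 - 3 N + 3 V$ ($Z{\left(V,N \right)} = - 3 \left(N - V\right) + 2 = \left(- 3 N + 3 V\right) + 2 = 2 - 3 N + 3 V$)
$\frac{J{\left(91 \right)} + 11842}{-9443 + Z{\left(10,90 - 91 \right)}} = \frac{2 + 11842}{-9443 + \left(2 - 3 \left(90 - 91\right) + 3 \cdot 10\right)} = \frac{11844}{-9443 + \left(2 - 3 \left(90 - 91\right) + 30\right)} = \frac{11844}{-9443 + \left(2 - -3 + 30\right)} = \frac{11844}{-9443 + \left(2 + 3 + 30\right)} = \frac{11844}{-9443 + 35} = \frac{11844}{-9408} = 11844 \left(- \frac{1}{9408}\right) = - \frac{141}{112}$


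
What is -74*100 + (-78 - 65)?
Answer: -7543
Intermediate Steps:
-74*100 + (-78 - 65) = -7400 - 143 = -7543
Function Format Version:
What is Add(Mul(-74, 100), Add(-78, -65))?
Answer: -7543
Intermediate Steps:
Add(Mul(-74, 100), Add(-78, -65)) = Add(-7400, -143) = -7543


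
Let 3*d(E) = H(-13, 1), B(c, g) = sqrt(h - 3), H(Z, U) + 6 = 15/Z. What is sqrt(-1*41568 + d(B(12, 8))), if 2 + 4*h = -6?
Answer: I*sqrt(7025395)/13 ≈ 203.89*I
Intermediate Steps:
h = -2 (h = -1/2 + (1/4)*(-6) = -1/2 - 3/2 = -2)
H(Z, U) = -6 + 15/Z
B(c, g) = I*sqrt(5) (B(c, g) = sqrt(-2 - 3) = sqrt(-5) = I*sqrt(5))
d(E) = -31/13 (d(E) = (-6 + 15/(-13))/3 = (-6 + 15*(-1/13))/3 = (-6 - 15/13)/3 = (1/3)*(-93/13) = -31/13)
sqrt(-1*41568 + d(B(12, 8))) = sqrt(-1*41568 - 31/13) = sqrt(-41568 - 31/13) = sqrt(-540415/13) = I*sqrt(7025395)/13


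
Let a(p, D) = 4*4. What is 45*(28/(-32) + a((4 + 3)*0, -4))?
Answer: 5445/8 ≈ 680.63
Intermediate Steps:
a(p, D) = 16
45*(28/(-32) + a((4 + 3)*0, -4)) = 45*(28/(-32) + 16) = 45*(28*(-1/32) + 16) = 45*(-7/8 + 16) = 45*(121/8) = 5445/8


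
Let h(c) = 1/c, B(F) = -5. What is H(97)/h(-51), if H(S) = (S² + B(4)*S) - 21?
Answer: -454053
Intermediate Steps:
H(S) = -21 + S² - 5*S (H(S) = (S² - 5*S) - 21 = -21 + S² - 5*S)
H(97)/h(-51) = (-21 + 97² - 5*97)/(1/(-51)) = (-21 + 9409 - 485)/(-1/51) = 8903*(-51) = -454053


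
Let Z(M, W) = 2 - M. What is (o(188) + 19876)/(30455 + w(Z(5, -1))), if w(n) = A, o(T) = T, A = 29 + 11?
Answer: 352/535 ≈ 0.65794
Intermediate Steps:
A = 40
w(n) = 40
(o(188) + 19876)/(30455 + w(Z(5, -1))) = (188 + 19876)/(30455 + 40) = 20064/30495 = 20064*(1/30495) = 352/535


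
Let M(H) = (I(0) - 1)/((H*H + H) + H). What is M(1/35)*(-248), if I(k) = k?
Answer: 303800/71 ≈ 4278.9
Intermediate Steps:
M(H) = -1/(H**2 + 2*H) (M(H) = (0 - 1)/((H*H + H) + H) = -1/((H**2 + H) + H) = -1/((H + H**2) + H) = -1/(H**2 + 2*H))
M(1/35)*(-248) = -1/((1/35)*(2 + 1/35))*(-248) = -1/(1/35*(2 + 1/35))*(-248) = -1*35/71/35*(-248) = -1*35*35/71*(-248) = -1225/71*(-248) = 303800/71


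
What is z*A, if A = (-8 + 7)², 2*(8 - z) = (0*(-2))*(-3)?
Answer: 8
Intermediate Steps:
z = 8 (z = 8 - 0*(-2)*(-3)/2 = 8 - 0*(-3) = 8 - ½*0 = 8 + 0 = 8)
A = 1 (A = (-1)² = 1)
z*A = 8*1 = 8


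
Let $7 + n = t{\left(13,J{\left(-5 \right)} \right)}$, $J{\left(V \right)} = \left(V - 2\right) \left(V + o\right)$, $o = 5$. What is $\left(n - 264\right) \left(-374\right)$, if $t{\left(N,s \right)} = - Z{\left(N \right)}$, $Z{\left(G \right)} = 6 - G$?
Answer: $98736$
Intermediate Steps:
$J{\left(V \right)} = \left(-2 + V\right) \left(5 + V\right)$ ($J{\left(V \right)} = \left(V - 2\right) \left(V + 5\right) = \left(-2 + V\right) \left(5 + V\right)$)
$t{\left(N,s \right)} = -6 + N$ ($t{\left(N,s \right)} = - (6 - N) = -6 + N$)
$n = 0$ ($n = -7 + \left(-6 + 13\right) = -7 + 7 = 0$)
$\left(n - 264\right) \left(-374\right) = \left(0 - 264\right) \left(-374\right) = \left(-264\right) \left(-374\right) = 98736$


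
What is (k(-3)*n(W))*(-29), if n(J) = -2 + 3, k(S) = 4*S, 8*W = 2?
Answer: 348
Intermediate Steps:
W = 1/4 (W = (1/8)*2 = 1/4 ≈ 0.25000)
n(J) = 1
(k(-3)*n(W))*(-29) = ((4*(-3))*1)*(-29) = -12*1*(-29) = -12*(-29) = 348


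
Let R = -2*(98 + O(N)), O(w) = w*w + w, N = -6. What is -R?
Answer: 256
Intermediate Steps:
O(w) = w + w² (O(w) = w² + w = w + w²)
R = -256 (R = -2*(98 - 6*(1 - 6)) = -2*(98 - 6*(-5)) = -2*(98 + 30) = -2*128 = -256)
-R = -1*(-256) = 256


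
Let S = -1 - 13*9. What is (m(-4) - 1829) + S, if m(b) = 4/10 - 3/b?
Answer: -38917/20 ≈ -1945.8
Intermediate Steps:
m(b) = ⅖ - 3/b (m(b) = 4*(⅒) - 3/b = ⅖ - 3/b)
S = -118 (S = -1 - 117 = -118)
(m(-4) - 1829) + S = ((⅖ - 3/(-4)) - 1829) - 118 = ((⅖ - 3*(-¼)) - 1829) - 118 = ((⅖ + ¾) - 1829) - 118 = (23/20 - 1829) - 118 = -36557/20 - 118 = -38917/20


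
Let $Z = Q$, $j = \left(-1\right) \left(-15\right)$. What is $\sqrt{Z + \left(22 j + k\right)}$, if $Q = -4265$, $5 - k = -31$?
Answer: $i \sqrt{3899} \approx 62.442 i$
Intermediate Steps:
$k = 36$ ($k = 5 - -31 = 5 + 31 = 36$)
$j = 15$
$Z = -4265$
$\sqrt{Z + \left(22 j + k\right)} = \sqrt{-4265 + \left(22 \cdot 15 + 36\right)} = \sqrt{-4265 + \left(330 + 36\right)} = \sqrt{-4265 + 366} = \sqrt{-3899} = i \sqrt{3899}$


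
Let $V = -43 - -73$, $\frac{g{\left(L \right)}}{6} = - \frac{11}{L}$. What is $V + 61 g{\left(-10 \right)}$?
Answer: $\frac{2163}{5} \approx 432.6$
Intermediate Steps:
$g{\left(L \right)} = - \frac{66}{L}$ ($g{\left(L \right)} = 6 \left(- \frac{11}{L}\right) = - \frac{66}{L}$)
$V = 30$ ($V = -43 + 73 = 30$)
$V + 61 g{\left(-10 \right)} = 30 + 61 \left(- \frac{66}{-10}\right) = 30 + 61 \left(\left(-66\right) \left(- \frac{1}{10}\right)\right) = 30 + 61 \cdot \frac{33}{5} = 30 + \frac{2013}{5} = \frac{2163}{5}$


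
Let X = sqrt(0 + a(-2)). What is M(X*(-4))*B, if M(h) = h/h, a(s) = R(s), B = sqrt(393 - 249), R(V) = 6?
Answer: 12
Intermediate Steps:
B = 12 (B = sqrt(144) = 12)
a(s) = 6
X = sqrt(6) (X = sqrt(0 + 6) = sqrt(6) ≈ 2.4495)
M(h) = 1
M(X*(-4))*B = 1*12 = 12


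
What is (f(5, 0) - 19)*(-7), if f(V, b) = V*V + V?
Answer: -77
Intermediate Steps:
f(V, b) = V + V**2 (f(V, b) = V**2 + V = V + V**2)
(f(5, 0) - 19)*(-7) = (5*(1 + 5) - 19)*(-7) = (5*6 - 19)*(-7) = (30 - 19)*(-7) = 11*(-7) = -77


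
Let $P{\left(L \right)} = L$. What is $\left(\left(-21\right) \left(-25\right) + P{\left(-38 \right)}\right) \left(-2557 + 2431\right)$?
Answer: $-61362$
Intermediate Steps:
$\left(\left(-21\right) \left(-25\right) + P{\left(-38 \right)}\right) \left(-2557 + 2431\right) = \left(\left(-21\right) \left(-25\right) - 38\right) \left(-2557 + 2431\right) = \left(525 - 38\right) \left(-126\right) = 487 \left(-126\right) = -61362$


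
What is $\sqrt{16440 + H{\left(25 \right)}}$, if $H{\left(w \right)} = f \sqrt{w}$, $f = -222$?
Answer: $\sqrt{15330} \approx 123.81$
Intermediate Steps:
$H{\left(w \right)} = - 222 \sqrt{w}$
$\sqrt{16440 + H{\left(25 \right)}} = \sqrt{16440 - 222 \sqrt{25}} = \sqrt{16440 - 1110} = \sqrt{15330}$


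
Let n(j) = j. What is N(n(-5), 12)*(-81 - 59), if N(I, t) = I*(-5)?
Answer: -3500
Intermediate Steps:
N(I, t) = -5*I
N(n(-5), 12)*(-81 - 59) = (-5*(-5))*(-81 - 59) = 25*(-140) = -3500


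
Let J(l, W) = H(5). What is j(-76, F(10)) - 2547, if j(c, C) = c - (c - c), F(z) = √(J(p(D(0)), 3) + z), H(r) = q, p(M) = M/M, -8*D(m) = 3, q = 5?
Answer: -2623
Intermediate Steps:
D(m) = -3/8 (D(m) = -⅛*3 = -3/8)
p(M) = 1
H(r) = 5
J(l, W) = 5
F(z) = √(5 + z)
j(c, C) = c (j(c, C) = c - 1*0 = c + 0 = c)
j(-76, F(10)) - 2547 = -76 - 2547 = -2623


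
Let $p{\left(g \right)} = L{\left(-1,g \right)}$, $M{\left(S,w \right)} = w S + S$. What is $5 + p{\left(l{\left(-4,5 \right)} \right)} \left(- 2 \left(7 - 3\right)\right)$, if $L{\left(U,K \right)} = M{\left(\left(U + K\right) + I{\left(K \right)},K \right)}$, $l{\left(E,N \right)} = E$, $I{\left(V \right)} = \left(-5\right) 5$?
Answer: $-715$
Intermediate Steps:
$I{\left(V \right)} = -25$
$M{\left(S,w \right)} = S + S w$ ($M{\left(S,w \right)} = S w + S = S + S w$)
$L{\left(U,K \right)} = \left(1 + K\right) \left(-25 + K + U\right)$ ($L{\left(U,K \right)} = \left(\left(U + K\right) - 25\right) \left(1 + K\right) = \left(\left(K + U\right) - 25\right) \left(1 + K\right) = \left(-25 + K + U\right) \left(1 + K\right) = \left(1 + K\right) \left(-25 + K + U\right)$)
$p{\left(g \right)} = \left(1 + g\right) \left(-26 + g\right)$ ($p{\left(g \right)} = \left(1 + g\right) \left(-25 + g - 1\right) = \left(1 + g\right) \left(-26 + g\right)$)
$5 + p{\left(l{\left(-4,5 \right)} \right)} \left(- 2 \left(7 - 3\right)\right) = 5 + \left(1 - 4\right) \left(-26 - 4\right) \left(- 2 \left(7 - 3\right)\right) = 5 + \left(-3\right) \left(-30\right) \left(\left(-2\right) 4\right) = 5 + 90 \left(-8\right) = 5 - 720 = -715$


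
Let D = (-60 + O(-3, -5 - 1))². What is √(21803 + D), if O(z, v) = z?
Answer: 2*√6443 ≈ 160.54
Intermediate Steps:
D = 3969 (D = (-60 - 3)² = (-63)² = 3969)
√(21803 + D) = √(21803 + 3969) = √25772 = 2*√6443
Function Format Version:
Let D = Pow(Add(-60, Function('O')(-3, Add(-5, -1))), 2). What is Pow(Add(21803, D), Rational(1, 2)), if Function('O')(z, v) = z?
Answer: Mul(2, Pow(6443, Rational(1, 2))) ≈ 160.54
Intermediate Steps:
D = 3969 (D = Pow(Add(-60, -3), 2) = Pow(-63, 2) = 3969)
Pow(Add(21803, D), Rational(1, 2)) = Pow(Add(21803, 3969), Rational(1, 2)) = Pow(25772, Rational(1, 2)) = Mul(2, Pow(6443, Rational(1, 2)))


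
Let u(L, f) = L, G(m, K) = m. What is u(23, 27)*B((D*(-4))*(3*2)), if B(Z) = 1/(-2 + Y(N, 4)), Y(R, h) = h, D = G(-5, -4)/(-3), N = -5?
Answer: 23/2 ≈ 11.500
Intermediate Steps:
D = 5/3 (D = -5/(-3) = -5*(-⅓) = 5/3 ≈ 1.6667)
B(Z) = ½ (B(Z) = 1/(-2 + 4) = 1/2 = ½)
u(23, 27)*B((D*(-4))*(3*2)) = 23*(½) = 23/2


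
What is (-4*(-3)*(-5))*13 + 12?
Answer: -768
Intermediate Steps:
(-4*(-3)*(-5))*13 + 12 = (12*(-5))*13 + 12 = -60*13 + 12 = -780 + 12 = -768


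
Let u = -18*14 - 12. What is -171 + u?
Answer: -435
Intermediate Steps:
u = -264 (u = -252 - 12 = -264)
-171 + u = -171 - 264 = -435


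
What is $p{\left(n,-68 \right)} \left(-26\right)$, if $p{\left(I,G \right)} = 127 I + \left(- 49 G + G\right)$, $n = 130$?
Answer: $-514124$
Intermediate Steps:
$p{\left(I,G \right)} = - 48 G + 127 I$ ($p{\left(I,G \right)} = 127 I - 48 G = - 48 G + 127 I$)
$p{\left(n,-68 \right)} \left(-26\right) = \left(\left(-48\right) \left(-68\right) + 127 \cdot 130\right) \left(-26\right) = \left(3264 + 16510\right) \left(-26\right) = 19774 \left(-26\right) = -514124$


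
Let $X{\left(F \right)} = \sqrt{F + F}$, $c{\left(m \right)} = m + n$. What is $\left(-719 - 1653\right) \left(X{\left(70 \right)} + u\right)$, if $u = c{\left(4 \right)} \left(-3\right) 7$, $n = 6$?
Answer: $498120 - 4744 \sqrt{35} \approx 4.7005 \cdot 10^{5}$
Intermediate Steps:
$c{\left(m \right)} = 6 + m$ ($c{\left(m \right)} = m + 6 = 6 + m$)
$X{\left(F \right)} = \sqrt{2} \sqrt{F}$ ($X{\left(F \right)} = \sqrt{2 F} = \sqrt{2} \sqrt{F}$)
$u = -210$ ($u = \left(6 + 4\right) \left(-3\right) 7 = 10 \left(-3\right) 7 = \left(-30\right) 7 = -210$)
$\left(-719 - 1653\right) \left(X{\left(70 \right)} + u\right) = \left(-719 - 1653\right) \left(\sqrt{2} \sqrt{70} - 210\right) = - 2372 \left(2 \sqrt{35} - 210\right) = - 2372 \left(-210 + 2 \sqrt{35}\right) = 498120 - 4744 \sqrt{35}$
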